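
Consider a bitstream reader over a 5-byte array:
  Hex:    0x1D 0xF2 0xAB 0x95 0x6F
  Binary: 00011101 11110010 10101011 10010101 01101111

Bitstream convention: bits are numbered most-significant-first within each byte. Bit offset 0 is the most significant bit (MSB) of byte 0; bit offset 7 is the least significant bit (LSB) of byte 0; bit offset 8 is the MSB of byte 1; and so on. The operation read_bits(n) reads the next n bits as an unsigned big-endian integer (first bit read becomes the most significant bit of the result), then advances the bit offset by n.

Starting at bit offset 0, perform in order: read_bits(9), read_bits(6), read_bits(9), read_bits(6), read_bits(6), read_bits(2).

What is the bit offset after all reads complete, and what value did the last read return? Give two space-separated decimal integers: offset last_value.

Answer: 38 3

Derivation:
Read 1: bits[0:9] width=9 -> value=59 (bin 000111011); offset now 9 = byte 1 bit 1; 31 bits remain
Read 2: bits[9:15] width=6 -> value=57 (bin 111001); offset now 15 = byte 1 bit 7; 25 bits remain
Read 3: bits[15:24] width=9 -> value=171 (bin 010101011); offset now 24 = byte 3 bit 0; 16 bits remain
Read 4: bits[24:30] width=6 -> value=37 (bin 100101); offset now 30 = byte 3 bit 6; 10 bits remain
Read 5: bits[30:36] width=6 -> value=22 (bin 010110); offset now 36 = byte 4 bit 4; 4 bits remain
Read 6: bits[36:38] width=2 -> value=3 (bin 11); offset now 38 = byte 4 bit 6; 2 bits remain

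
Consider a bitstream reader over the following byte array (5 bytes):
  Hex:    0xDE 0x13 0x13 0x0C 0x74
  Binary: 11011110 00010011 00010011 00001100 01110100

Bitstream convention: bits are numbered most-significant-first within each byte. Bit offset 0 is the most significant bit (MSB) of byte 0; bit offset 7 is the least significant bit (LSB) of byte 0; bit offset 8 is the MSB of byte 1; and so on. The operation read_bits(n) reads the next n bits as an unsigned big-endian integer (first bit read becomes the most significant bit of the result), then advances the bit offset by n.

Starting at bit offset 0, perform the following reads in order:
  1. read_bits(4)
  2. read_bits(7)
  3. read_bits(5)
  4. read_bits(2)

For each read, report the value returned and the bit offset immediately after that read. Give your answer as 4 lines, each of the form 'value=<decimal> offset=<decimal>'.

Read 1: bits[0:4] width=4 -> value=13 (bin 1101); offset now 4 = byte 0 bit 4; 36 bits remain
Read 2: bits[4:11] width=7 -> value=112 (bin 1110000); offset now 11 = byte 1 bit 3; 29 bits remain
Read 3: bits[11:16] width=5 -> value=19 (bin 10011); offset now 16 = byte 2 bit 0; 24 bits remain
Read 4: bits[16:18] width=2 -> value=0 (bin 00); offset now 18 = byte 2 bit 2; 22 bits remain

Answer: value=13 offset=4
value=112 offset=11
value=19 offset=16
value=0 offset=18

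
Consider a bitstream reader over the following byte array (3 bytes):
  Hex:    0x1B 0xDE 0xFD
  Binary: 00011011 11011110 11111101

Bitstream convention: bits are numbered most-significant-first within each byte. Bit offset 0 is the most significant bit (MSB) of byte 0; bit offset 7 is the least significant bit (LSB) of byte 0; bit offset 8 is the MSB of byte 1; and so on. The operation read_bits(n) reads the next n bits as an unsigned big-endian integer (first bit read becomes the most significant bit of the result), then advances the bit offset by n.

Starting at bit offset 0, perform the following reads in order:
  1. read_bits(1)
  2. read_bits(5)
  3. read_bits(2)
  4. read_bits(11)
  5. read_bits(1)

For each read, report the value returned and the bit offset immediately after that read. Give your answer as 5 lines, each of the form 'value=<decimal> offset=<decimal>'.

Read 1: bits[0:1] width=1 -> value=0 (bin 0); offset now 1 = byte 0 bit 1; 23 bits remain
Read 2: bits[1:6] width=5 -> value=6 (bin 00110); offset now 6 = byte 0 bit 6; 18 bits remain
Read 3: bits[6:8] width=2 -> value=3 (bin 11); offset now 8 = byte 1 bit 0; 16 bits remain
Read 4: bits[8:19] width=11 -> value=1783 (bin 11011110111); offset now 19 = byte 2 bit 3; 5 bits remain
Read 5: bits[19:20] width=1 -> value=1 (bin 1); offset now 20 = byte 2 bit 4; 4 bits remain

Answer: value=0 offset=1
value=6 offset=6
value=3 offset=8
value=1783 offset=19
value=1 offset=20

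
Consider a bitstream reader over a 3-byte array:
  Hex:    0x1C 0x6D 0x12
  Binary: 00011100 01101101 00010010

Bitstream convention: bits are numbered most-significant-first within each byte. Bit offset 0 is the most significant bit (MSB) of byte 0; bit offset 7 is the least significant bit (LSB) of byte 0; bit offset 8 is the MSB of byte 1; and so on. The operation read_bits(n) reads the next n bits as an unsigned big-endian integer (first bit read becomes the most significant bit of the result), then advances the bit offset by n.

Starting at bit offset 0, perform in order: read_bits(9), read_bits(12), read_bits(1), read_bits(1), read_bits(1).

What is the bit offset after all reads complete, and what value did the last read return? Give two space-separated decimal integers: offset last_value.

Answer: 24 0

Derivation:
Read 1: bits[0:9] width=9 -> value=56 (bin 000111000); offset now 9 = byte 1 bit 1; 15 bits remain
Read 2: bits[9:21] width=12 -> value=3490 (bin 110110100010); offset now 21 = byte 2 bit 5; 3 bits remain
Read 3: bits[21:22] width=1 -> value=0 (bin 0); offset now 22 = byte 2 bit 6; 2 bits remain
Read 4: bits[22:23] width=1 -> value=1 (bin 1); offset now 23 = byte 2 bit 7; 1 bits remain
Read 5: bits[23:24] width=1 -> value=0 (bin 0); offset now 24 = byte 3 bit 0; 0 bits remain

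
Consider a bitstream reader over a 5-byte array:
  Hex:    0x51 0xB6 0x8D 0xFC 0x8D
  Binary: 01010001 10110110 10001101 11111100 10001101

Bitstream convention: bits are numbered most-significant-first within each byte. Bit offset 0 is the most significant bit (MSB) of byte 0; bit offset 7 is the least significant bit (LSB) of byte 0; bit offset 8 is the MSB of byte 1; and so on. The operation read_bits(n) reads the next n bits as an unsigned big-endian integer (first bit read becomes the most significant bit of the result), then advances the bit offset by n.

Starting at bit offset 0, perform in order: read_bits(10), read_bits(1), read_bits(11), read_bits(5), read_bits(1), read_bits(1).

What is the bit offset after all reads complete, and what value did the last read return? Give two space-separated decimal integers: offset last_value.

Read 1: bits[0:10] width=10 -> value=326 (bin 0101000110); offset now 10 = byte 1 bit 2; 30 bits remain
Read 2: bits[10:11] width=1 -> value=1 (bin 1); offset now 11 = byte 1 bit 3; 29 bits remain
Read 3: bits[11:22] width=11 -> value=1443 (bin 10110100011); offset now 22 = byte 2 bit 6; 18 bits remain
Read 4: bits[22:27] width=5 -> value=15 (bin 01111); offset now 27 = byte 3 bit 3; 13 bits remain
Read 5: bits[27:28] width=1 -> value=1 (bin 1); offset now 28 = byte 3 bit 4; 12 bits remain
Read 6: bits[28:29] width=1 -> value=1 (bin 1); offset now 29 = byte 3 bit 5; 11 bits remain

Answer: 29 1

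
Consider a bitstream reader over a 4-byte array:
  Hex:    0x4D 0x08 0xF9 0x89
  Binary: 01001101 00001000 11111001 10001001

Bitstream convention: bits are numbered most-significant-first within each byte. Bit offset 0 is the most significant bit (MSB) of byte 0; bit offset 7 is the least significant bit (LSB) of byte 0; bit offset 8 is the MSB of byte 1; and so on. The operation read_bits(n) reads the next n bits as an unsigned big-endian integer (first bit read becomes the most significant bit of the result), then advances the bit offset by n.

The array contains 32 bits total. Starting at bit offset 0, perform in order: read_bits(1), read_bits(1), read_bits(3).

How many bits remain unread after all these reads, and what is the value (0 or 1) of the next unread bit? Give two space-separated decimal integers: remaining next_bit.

Read 1: bits[0:1] width=1 -> value=0 (bin 0); offset now 1 = byte 0 bit 1; 31 bits remain
Read 2: bits[1:2] width=1 -> value=1 (bin 1); offset now 2 = byte 0 bit 2; 30 bits remain
Read 3: bits[2:5] width=3 -> value=1 (bin 001); offset now 5 = byte 0 bit 5; 27 bits remain

Answer: 27 1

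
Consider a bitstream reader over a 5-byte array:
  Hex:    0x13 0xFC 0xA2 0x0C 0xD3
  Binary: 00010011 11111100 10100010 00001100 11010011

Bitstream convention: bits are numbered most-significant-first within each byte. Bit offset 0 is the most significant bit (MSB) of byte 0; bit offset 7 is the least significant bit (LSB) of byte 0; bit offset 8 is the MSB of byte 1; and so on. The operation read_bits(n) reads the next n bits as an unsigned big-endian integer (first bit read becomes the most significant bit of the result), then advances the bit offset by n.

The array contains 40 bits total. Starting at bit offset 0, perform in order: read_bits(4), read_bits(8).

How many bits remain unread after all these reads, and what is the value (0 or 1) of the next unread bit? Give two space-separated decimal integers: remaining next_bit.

Read 1: bits[0:4] width=4 -> value=1 (bin 0001); offset now 4 = byte 0 bit 4; 36 bits remain
Read 2: bits[4:12] width=8 -> value=63 (bin 00111111); offset now 12 = byte 1 bit 4; 28 bits remain

Answer: 28 1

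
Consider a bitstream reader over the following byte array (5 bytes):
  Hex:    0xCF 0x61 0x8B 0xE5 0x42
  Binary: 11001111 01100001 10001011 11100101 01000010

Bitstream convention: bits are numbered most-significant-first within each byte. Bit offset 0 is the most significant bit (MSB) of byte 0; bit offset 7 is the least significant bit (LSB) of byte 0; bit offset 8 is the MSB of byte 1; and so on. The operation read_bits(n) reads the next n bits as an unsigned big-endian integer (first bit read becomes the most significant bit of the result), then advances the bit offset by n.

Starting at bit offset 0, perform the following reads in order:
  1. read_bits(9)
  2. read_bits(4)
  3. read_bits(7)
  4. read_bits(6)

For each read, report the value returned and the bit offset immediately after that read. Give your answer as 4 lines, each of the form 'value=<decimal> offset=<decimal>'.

Answer: value=414 offset=9
value=12 offset=13
value=24 offset=20
value=47 offset=26

Derivation:
Read 1: bits[0:9] width=9 -> value=414 (bin 110011110); offset now 9 = byte 1 bit 1; 31 bits remain
Read 2: bits[9:13] width=4 -> value=12 (bin 1100); offset now 13 = byte 1 bit 5; 27 bits remain
Read 3: bits[13:20] width=7 -> value=24 (bin 0011000); offset now 20 = byte 2 bit 4; 20 bits remain
Read 4: bits[20:26] width=6 -> value=47 (bin 101111); offset now 26 = byte 3 bit 2; 14 bits remain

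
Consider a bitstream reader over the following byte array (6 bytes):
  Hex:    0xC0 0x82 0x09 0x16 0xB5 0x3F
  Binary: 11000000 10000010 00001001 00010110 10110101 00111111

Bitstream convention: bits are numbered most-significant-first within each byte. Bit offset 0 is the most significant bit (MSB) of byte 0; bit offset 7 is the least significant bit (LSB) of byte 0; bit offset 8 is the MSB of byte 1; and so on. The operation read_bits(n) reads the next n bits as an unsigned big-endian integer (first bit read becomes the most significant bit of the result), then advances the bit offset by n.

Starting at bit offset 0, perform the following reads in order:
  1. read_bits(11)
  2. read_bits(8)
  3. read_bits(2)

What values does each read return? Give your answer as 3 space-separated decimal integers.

Answer: 1540 16 1

Derivation:
Read 1: bits[0:11] width=11 -> value=1540 (bin 11000000100); offset now 11 = byte 1 bit 3; 37 bits remain
Read 2: bits[11:19] width=8 -> value=16 (bin 00010000); offset now 19 = byte 2 bit 3; 29 bits remain
Read 3: bits[19:21] width=2 -> value=1 (bin 01); offset now 21 = byte 2 bit 5; 27 bits remain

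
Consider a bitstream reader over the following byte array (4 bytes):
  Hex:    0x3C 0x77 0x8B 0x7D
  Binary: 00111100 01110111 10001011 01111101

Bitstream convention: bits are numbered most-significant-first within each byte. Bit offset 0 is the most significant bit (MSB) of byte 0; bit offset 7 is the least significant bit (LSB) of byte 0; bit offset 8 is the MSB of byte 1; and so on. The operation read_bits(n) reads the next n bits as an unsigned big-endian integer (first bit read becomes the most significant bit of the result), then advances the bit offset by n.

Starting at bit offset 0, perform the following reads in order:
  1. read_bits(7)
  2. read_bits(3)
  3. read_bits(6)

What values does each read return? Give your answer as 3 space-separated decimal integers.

Answer: 30 1 55

Derivation:
Read 1: bits[0:7] width=7 -> value=30 (bin 0011110); offset now 7 = byte 0 bit 7; 25 bits remain
Read 2: bits[7:10] width=3 -> value=1 (bin 001); offset now 10 = byte 1 bit 2; 22 bits remain
Read 3: bits[10:16] width=6 -> value=55 (bin 110111); offset now 16 = byte 2 bit 0; 16 bits remain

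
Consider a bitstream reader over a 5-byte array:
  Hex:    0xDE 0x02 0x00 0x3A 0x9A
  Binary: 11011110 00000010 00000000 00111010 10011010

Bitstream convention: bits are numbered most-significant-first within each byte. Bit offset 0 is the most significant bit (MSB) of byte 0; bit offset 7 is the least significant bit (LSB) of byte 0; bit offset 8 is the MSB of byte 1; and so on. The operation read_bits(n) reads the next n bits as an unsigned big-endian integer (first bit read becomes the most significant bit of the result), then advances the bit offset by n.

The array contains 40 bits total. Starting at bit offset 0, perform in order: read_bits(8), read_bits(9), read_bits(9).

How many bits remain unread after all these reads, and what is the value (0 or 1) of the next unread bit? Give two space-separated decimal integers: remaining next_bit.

Read 1: bits[0:8] width=8 -> value=222 (bin 11011110); offset now 8 = byte 1 bit 0; 32 bits remain
Read 2: bits[8:17] width=9 -> value=4 (bin 000000100); offset now 17 = byte 2 bit 1; 23 bits remain
Read 3: bits[17:26] width=9 -> value=0 (bin 000000000); offset now 26 = byte 3 bit 2; 14 bits remain

Answer: 14 1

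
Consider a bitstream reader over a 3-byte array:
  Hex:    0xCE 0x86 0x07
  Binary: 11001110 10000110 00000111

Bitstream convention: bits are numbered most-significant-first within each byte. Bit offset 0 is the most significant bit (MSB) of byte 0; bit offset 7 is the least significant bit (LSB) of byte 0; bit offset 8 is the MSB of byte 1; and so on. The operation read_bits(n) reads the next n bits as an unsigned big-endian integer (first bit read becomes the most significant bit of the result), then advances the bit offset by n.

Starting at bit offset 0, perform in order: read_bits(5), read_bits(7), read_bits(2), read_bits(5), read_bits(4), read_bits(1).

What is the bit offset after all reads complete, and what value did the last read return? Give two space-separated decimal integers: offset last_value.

Read 1: bits[0:5] width=5 -> value=25 (bin 11001); offset now 5 = byte 0 bit 5; 19 bits remain
Read 2: bits[5:12] width=7 -> value=104 (bin 1101000); offset now 12 = byte 1 bit 4; 12 bits remain
Read 3: bits[12:14] width=2 -> value=1 (bin 01); offset now 14 = byte 1 bit 6; 10 bits remain
Read 4: bits[14:19] width=5 -> value=16 (bin 10000); offset now 19 = byte 2 bit 3; 5 bits remain
Read 5: bits[19:23] width=4 -> value=3 (bin 0011); offset now 23 = byte 2 bit 7; 1 bits remain
Read 6: bits[23:24] width=1 -> value=1 (bin 1); offset now 24 = byte 3 bit 0; 0 bits remain

Answer: 24 1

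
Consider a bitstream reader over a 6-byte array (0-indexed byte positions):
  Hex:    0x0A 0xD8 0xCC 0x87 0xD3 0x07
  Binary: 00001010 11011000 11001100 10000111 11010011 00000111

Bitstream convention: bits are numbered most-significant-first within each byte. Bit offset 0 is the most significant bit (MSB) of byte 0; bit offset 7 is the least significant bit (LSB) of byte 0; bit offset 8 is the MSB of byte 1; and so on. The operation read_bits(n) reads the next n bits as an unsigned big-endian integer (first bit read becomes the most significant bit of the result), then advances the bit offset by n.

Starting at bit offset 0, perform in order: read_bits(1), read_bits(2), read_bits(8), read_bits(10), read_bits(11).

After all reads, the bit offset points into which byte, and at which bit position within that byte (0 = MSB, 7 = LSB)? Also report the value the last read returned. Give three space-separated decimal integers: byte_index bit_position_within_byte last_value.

Read 1: bits[0:1] width=1 -> value=0 (bin 0); offset now 1 = byte 0 bit 1; 47 bits remain
Read 2: bits[1:3] width=2 -> value=0 (bin 00); offset now 3 = byte 0 bit 3; 45 bits remain
Read 3: bits[3:11] width=8 -> value=86 (bin 01010110); offset now 11 = byte 1 bit 3; 37 bits remain
Read 4: bits[11:21] width=10 -> value=793 (bin 1100011001); offset now 21 = byte 2 bit 5; 27 bits remain
Read 5: bits[21:32] width=11 -> value=1159 (bin 10010000111); offset now 32 = byte 4 bit 0; 16 bits remain

Answer: 4 0 1159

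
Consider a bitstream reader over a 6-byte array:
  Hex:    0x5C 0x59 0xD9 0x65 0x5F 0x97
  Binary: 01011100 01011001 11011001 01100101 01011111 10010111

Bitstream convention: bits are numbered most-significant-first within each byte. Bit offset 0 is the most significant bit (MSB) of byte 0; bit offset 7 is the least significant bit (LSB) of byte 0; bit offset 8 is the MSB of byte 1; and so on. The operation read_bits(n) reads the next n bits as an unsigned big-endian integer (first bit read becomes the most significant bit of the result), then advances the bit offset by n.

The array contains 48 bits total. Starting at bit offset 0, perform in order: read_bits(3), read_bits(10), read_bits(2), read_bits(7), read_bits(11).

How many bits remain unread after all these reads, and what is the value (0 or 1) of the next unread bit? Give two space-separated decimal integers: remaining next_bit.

Read 1: bits[0:3] width=3 -> value=2 (bin 010); offset now 3 = byte 0 bit 3; 45 bits remain
Read 2: bits[3:13] width=10 -> value=907 (bin 1110001011); offset now 13 = byte 1 bit 5; 35 bits remain
Read 3: bits[13:15] width=2 -> value=0 (bin 00); offset now 15 = byte 1 bit 7; 33 bits remain
Read 4: bits[15:22] width=7 -> value=118 (bin 1110110); offset now 22 = byte 2 bit 6; 26 bits remain
Read 5: bits[22:33] width=11 -> value=714 (bin 01011001010); offset now 33 = byte 4 bit 1; 15 bits remain

Answer: 15 1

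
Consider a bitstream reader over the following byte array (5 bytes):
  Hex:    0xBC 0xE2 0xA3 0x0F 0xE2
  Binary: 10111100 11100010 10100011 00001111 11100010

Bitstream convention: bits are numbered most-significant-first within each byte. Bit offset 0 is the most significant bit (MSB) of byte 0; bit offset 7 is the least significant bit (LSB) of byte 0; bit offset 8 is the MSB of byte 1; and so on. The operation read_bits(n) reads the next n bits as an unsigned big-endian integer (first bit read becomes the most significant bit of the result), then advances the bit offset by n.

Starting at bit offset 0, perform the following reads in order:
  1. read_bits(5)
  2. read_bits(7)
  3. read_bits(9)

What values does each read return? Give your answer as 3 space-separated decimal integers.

Read 1: bits[0:5] width=5 -> value=23 (bin 10111); offset now 5 = byte 0 bit 5; 35 bits remain
Read 2: bits[5:12] width=7 -> value=78 (bin 1001110); offset now 12 = byte 1 bit 4; 28 bits remain
Read 3: bits[12:21] width=9 -> value=84 (bin 001010100); offset now 21 = byte 2 bit 5; 19 bits remain

Answer: 23 78 84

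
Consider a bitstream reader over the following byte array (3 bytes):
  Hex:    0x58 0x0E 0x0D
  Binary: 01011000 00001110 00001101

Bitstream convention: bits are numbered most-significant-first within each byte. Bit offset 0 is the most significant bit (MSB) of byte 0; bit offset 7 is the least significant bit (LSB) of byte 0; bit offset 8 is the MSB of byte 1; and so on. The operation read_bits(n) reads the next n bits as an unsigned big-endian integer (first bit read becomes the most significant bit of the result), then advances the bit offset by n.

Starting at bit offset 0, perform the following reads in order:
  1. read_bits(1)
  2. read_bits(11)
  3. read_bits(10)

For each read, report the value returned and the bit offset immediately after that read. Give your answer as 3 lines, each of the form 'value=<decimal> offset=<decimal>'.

Read 1: bits[0:1] width=1 -> value=0 (bin 0); offset now 1 = byte 0 bit 1; 23 bits remain
Read 2: bits[1:12] width=11 -> value=1408 (bin 10110000000); offset now 12 = byte 1 bit 4; 12 bits remain
Read 3: bits[12:22] width=10 -> value=899 (bin 1110000011); offset now 22 = byte 2 bit 6; 2 bits remain

Answer: value=0 offset=1
value=1408 offset=12
value=899 offset=22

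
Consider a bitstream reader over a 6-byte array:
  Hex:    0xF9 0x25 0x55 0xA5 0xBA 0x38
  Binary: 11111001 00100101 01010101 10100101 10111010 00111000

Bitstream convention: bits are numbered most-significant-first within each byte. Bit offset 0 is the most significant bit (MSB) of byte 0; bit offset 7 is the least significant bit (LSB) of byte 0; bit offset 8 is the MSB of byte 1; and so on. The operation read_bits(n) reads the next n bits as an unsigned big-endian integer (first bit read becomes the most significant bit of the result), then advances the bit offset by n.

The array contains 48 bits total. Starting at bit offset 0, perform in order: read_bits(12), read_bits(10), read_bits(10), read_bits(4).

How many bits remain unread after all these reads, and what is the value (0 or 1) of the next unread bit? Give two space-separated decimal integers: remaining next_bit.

Read 1: bits[0:12] width=12 -> value=3986 (bin 111110010010); offset now 12 = byte 1 bit 4; 36 bits remain
Read 2: bits[12:22] width=10 -> value=341 (bin 0101010101); offset now 22 = byte 2 bit 6; 26 bits remain
Read 3: bits[22:32] width=10 -> value=421 (bin 0110100101); offset now 32 = byte 4 bit 0; 16 bits remain
Read 4: bits[32:36] width=4 -> value=11 (bin 1011); offset now 36 = byte 4 bit 4; 12 bits remain

Answer: 12 1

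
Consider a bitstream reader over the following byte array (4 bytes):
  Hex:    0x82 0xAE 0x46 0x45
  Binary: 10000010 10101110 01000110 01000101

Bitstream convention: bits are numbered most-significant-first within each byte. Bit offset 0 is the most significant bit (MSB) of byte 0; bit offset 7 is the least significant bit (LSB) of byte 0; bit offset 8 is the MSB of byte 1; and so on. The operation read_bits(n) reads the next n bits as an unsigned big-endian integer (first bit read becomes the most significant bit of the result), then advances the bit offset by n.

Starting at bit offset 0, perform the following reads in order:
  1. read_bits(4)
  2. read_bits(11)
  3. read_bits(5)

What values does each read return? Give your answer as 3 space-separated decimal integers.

Answer: 8 343 4

Derivation:
Read 1: bits[0:4] width=4 -> value=8 (bin 1000); offset now 4 = byte 0 bit 4; 28 bits remain
Read 2: bits[4:15] width=11 -> value=343 (bin 00101010111); offset now 15 = byte 1 bit 7; 17 bits remain
Read 3: bits[15:20] width=5 -> value=4 (bin 00100); offset now 20 = byte 2 bit 4; 12 bits remain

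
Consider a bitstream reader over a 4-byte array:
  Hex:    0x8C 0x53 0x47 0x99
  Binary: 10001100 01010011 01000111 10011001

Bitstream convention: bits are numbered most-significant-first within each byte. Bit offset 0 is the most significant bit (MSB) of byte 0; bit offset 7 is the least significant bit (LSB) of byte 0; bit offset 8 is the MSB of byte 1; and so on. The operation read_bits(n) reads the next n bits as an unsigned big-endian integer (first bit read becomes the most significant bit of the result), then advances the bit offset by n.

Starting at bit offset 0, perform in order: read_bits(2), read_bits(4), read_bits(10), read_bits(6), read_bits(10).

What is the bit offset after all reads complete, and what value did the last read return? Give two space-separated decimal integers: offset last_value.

Read 1: bits[0:2] width=2 -> value=2 (bin 10); offset now 2 = byte 0 bit 2; 30 bits remain
Read 2: bits[2:6] width=4 -> value=3 (bin 0011); offset now 6 = byte 0 bit 6; 26 bits remain
Read 3: bits[6:16] width=10 -> value=83 (bin 0001010011); offset now 16 = byte 2 bit 0; 16 bits remain
Read 4: bits[16:22] width=6 -> value=17 (bin 010001); offset now 22 = byte 2 bit 6; 10 bits remain
Read 5: bits[22:32] width=10 -> value=921 (bin 1110011001); offset now 32 = byte 4 bit 0; 0 bits remain

Answer: 32 921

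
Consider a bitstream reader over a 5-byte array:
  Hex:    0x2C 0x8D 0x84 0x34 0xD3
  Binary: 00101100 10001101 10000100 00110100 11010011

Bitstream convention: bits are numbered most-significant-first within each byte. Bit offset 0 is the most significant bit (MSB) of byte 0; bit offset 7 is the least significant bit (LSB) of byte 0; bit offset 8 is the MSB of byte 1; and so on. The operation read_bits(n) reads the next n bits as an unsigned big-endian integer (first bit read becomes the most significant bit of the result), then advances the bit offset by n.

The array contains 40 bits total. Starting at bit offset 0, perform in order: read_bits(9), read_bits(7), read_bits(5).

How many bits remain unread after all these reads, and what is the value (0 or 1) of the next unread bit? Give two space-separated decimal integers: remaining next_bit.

Answer: 19 1

Derivation:
Read 1: bits[0:9] width=9 -> value=89 (bin 001011001); offset now 9 = byte 1 bit 1; 31 bits remain
Read 2: bits[9:16] width=7 -> value=13 (bin 0001101); offset now 16 = byte 2 bit 0; 24 bits remain
Read 3: bits[16:21] width=5 -> value=16 (bin 10000); offset now 21 = byte 2 bit 5; 19 bits remain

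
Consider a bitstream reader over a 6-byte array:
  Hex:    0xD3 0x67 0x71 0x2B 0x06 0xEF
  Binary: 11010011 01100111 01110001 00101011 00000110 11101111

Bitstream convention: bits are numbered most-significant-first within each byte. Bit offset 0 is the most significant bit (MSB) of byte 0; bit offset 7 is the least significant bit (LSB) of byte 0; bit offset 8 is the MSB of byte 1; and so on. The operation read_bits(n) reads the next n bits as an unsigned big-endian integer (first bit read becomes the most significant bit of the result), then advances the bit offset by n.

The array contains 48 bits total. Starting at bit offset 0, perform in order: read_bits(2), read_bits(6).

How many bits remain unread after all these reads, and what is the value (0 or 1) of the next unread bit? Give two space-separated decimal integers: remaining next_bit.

Read 1: bits[0:2] width=2 -> value=3 (bin 11); offset now 2 = byte 0 bit 2; 46 bits remain
Read 2: bits[2:8] width=6 -> value=19 (bin 010011); offset now 8 = byte 1 bit 0; 40 bits remain

Answer: 40 0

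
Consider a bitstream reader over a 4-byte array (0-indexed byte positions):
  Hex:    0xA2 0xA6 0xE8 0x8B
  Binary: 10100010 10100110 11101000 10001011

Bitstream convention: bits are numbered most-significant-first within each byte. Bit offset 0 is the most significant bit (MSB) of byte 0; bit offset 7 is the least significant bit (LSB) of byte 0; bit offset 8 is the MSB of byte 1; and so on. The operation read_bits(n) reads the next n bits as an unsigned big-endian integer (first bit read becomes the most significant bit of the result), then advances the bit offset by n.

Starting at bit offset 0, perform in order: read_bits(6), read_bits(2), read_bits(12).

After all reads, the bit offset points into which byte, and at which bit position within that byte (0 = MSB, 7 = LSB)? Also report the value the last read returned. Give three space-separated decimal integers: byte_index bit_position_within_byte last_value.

Read 1: bits[0:6] width=6 -> value=40 (bin 101000); offset now 6 = byte 0 bit 6; 26 bits remain
Read 2: bits[6:8] width=2 -> value=2 (bin 10); offset now 8 = byte 1 bit 0; 24 bits remain
Read 3: bits[8:20] width=12 -> value=2670 (bin 101001101110); offset now 20 = byte 2 bit 4; 12 bits remain

Answer: 2 4 2670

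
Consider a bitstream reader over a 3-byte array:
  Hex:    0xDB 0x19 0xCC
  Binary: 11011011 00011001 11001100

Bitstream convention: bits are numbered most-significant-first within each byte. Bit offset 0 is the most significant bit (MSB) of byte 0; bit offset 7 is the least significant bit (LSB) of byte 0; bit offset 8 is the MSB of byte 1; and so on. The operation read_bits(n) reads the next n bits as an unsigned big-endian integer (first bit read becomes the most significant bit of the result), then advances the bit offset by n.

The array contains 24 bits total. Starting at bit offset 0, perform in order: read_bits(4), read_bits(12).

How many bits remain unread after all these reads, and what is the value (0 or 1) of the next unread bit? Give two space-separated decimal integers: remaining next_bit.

Read 1: bits[0:4] width=4 -> value=13 (bin 1101); offset now 4 = byte 0 bit 4; 20 bits remain
Read 2: bits[4:16] width=12 -> value=2841 (bin 101100011001); offset now 16 = byte 2 bit 0; 8 bits remain

Answer: 8 1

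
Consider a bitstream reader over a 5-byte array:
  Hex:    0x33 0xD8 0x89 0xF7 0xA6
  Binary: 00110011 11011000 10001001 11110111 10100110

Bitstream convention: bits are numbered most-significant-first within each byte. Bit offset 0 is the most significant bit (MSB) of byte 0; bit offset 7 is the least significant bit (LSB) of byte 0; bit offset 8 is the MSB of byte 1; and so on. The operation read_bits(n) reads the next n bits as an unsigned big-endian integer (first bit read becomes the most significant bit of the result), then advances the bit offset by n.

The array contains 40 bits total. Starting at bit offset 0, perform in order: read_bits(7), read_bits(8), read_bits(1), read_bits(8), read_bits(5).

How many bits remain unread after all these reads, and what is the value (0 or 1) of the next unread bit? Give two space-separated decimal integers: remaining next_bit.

Read 1: bits[0:7] width=7 -> value=25 (bin 0011001); offset now 7 = byte 0 bit 7; 33 bits remain
Read 2: bits[7:15] width=8 -> value=236 (bin 11101100); offset now 15 = byte 1 bit 7; 25 bits remain
Read 3: bits[15:16] width=1 -> value=0 (bin 0); offset now 16 = byte 2 bit 0; 24 bits remain
Read 4: bits[16:24] width=8 -> value=137 (bin 10001001); offset now 24 = byte 3 bit 0; 16 bits remain
Read 5: bits[24:29] width=5 -> value=30 (bin 11110); offset now 29 = byte 3 bit 5; 11 bits remain

Answer: 11 1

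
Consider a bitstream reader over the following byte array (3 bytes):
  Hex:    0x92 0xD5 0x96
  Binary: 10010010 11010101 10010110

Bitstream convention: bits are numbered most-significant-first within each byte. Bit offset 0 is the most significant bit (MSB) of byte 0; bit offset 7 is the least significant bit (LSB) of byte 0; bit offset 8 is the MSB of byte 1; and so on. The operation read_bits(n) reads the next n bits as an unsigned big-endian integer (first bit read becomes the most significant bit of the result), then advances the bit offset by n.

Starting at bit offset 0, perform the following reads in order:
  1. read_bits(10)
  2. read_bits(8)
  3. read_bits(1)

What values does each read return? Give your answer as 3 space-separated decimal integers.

Answer: 587 86 0

Derivation:
Read 1: bits[0:10] width=10 -> value=587 (bin 1001001011); offset now 10 = byte 1 bit 2; 14 bits remain
Read 2: bits[10:18] width=8 -> value=86 (bin 01010110); offset now 18 = byte 2 bit 2; 6 bits remain
Read 3: bits[18:19] width=1 -> value=0 (bin 0); offset now 19 = byte 2 bit 3; 5 bits remain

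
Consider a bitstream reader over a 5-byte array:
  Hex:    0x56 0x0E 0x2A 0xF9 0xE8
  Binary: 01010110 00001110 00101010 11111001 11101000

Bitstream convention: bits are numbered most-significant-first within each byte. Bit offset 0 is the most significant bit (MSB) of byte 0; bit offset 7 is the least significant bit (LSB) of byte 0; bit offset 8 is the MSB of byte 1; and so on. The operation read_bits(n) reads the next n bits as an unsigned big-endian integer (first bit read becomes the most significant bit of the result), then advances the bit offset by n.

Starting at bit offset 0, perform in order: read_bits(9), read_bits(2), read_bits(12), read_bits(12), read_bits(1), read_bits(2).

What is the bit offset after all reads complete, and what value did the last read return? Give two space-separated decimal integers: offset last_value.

Read 1: bits[0:9] width=9 -> value=172 (bin 010101100); offset now 9 = byte 1 bit 1; 31 bits remain
Read 2: bits[9:11] width=2 -> value=0 (bin 00); offset now 11 = byte 1 bit 3; 29 bits remain
Read 3: bits[11:23] width=12 -> value=1813 (bin 011100010101); offset now 23 = byte 2 bit 7; 17 bits remain
Read 4: bits[23:35] width=12 -> value=1999 (bin 011111001111); offset now 35 = byte 4 bit 3; 5 bits remain
Read 5: bits[35:36] width=1 -> value=0 (bin 0); offset now 36 = byte 4 bit 4; 4 bits remain
Read 6: bits[36:38] width=2 -> value=2 (bin 10); offset now 38 = byte 4 bit 6; 2 bits remain

Answer: 38 2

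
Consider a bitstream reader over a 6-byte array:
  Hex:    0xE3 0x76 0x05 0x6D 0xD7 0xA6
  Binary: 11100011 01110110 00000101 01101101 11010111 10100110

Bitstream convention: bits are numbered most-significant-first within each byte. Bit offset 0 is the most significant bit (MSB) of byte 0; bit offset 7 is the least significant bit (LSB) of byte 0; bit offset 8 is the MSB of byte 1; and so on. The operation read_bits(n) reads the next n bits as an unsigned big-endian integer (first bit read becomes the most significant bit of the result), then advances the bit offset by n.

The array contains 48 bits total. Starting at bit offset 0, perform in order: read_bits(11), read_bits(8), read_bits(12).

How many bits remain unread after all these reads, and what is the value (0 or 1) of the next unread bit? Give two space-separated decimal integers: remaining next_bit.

Answer: 17 1

Derivation:
Read 1: bits[0:11] width=11 -> value=1819 (bin 11100011011); offset now 11 = byte 1 bit 3; 37 bits remain
Read 2: bits[11:19] width=8 -> value=176 (bin 10110000); offset now 19 = byte 2 bit 3; 29 bits remain
Read 3: bits[19:31] width=12 -> value=694 (bin 001010110110); offset now 31 = byte 3 bit 7; 17 bits remain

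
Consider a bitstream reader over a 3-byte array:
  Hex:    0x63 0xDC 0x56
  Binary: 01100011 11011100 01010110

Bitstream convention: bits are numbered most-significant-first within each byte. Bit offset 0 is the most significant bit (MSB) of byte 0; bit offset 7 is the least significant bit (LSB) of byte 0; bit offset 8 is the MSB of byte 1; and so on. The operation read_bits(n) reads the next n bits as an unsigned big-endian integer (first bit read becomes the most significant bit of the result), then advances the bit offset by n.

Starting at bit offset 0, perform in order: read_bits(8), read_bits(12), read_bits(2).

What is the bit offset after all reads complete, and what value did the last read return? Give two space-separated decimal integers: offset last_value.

Read 1: bits[0:8] width=8 -> value=99 (bin 01100011); offset now 8 = byte 1 bit 0; 16 bits remain
Read 2: bits[8:20] width=12 -> value=3525 (bin 110111000101); offset now 20 = byte 2 bit 4; 4 bits remain
Read 3: bits[20:22] width=2 -> value=1 (bin 01); offset now 22 = byte 2 bit 6; 2 bits remain

Answer: 22 1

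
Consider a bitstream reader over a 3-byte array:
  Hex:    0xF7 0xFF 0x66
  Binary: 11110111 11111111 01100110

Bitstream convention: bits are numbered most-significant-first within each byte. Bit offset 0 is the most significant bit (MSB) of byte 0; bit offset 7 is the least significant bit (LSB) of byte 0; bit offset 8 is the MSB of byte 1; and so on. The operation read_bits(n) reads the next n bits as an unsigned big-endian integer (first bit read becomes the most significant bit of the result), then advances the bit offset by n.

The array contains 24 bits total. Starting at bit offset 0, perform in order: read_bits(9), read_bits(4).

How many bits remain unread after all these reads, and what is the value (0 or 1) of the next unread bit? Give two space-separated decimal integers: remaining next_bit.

Read 1: bits[0:9] width=9 -> value=495 (bin 111101111); offset now 9 = byte 1 bit 1; 15 bits remain
Read 2: bits[9:13] width=4 -> value=15 (bin 1111); offset now 13 = byte 1 bit 5; 11 bits remain

Answer: 11 1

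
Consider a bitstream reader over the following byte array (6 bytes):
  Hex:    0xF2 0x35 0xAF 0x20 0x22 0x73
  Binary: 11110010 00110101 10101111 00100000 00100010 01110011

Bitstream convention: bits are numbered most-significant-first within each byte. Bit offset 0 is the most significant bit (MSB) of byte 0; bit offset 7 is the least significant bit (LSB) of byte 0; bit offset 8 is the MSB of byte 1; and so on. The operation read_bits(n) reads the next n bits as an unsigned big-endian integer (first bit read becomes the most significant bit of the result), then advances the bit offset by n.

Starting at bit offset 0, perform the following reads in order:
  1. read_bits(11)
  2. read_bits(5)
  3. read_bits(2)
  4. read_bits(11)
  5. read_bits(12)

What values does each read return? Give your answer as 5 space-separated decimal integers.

Read 1: bits[0:11] width=11 -> value=1937 (bin 11110010001); offset now 11 = byte 1 bit 3; 37 bits remain
Read 2: bits[11:16] width=5 -> value=21 (bin 10101); offset now 16 = byte 2 bit 0; 32 bits remain
Read 3: bits[16:18] width=2 -> value=2 (bin 10); offset now 18 = byte 2 bit 2; 30 bits remain
Read 4: bits[18:29] width=11 -> value=1508 (bin 10111100100); offset now 29 = byte 3 bit 5; 19 bits remain
Read 5: bits[29:41] width=12 -> value=68 (bin 000001000100); offset now 41 = byte 5 bit 1; 7 bits remain

Answer: 1937 21 2 1508 68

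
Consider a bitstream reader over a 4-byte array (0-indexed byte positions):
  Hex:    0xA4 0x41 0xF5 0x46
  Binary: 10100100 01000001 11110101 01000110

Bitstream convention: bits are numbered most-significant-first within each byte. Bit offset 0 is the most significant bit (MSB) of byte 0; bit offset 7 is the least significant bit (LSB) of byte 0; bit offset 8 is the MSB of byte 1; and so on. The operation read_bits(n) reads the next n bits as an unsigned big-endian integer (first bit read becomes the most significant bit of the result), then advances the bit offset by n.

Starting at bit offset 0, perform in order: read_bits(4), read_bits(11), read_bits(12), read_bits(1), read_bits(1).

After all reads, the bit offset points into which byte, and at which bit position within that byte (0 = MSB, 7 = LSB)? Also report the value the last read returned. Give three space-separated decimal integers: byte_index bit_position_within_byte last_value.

Answer: 3 5 0

Derivation:
Read 1: bits[0:4] width=4 -> value=10 (bin 1010); offset now 4 = byte 0 bit 4; 28 bits remain
Read 2: bits[4:15] width=11 -> value=544 (bin 01000100000); offset now 15 = byte 1 bit 7; 17 bits remain
Read 3: bits[15:27] width=12 -> value=4010 (bin 111110101010); offset now 27 = byte 3 bit 3; 5 bits remain
Read 4: bits[27:28] width=1 -> value=0 (bin 0); offset now 28 = byte 3 bit 4; 4 bits remain
Read 5: bits[28:29] width=1 -> value=0 (bin 0); offset now 29 = byte 3 bit 5; 3 bits remain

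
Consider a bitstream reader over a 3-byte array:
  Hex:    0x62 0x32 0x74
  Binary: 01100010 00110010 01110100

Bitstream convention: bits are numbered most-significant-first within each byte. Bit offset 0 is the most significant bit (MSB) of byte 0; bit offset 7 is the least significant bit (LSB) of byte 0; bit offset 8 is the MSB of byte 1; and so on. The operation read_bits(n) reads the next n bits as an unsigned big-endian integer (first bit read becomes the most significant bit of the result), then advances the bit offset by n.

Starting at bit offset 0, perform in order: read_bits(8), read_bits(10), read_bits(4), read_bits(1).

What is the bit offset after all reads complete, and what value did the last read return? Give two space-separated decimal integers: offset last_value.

Answer: 23 0

Derivation:
Read 1: bits[0:8] width=8 -> value=98 (bin 01100010); offset now 8 = byte 1 bit 0; 16 bits remain
Read 2: bits[8:18] width=10 -> value=201 (bin 0011001001); offset now 18 = byte 2 bit 2; 6 bits remain
Read 3: bits[18:22] width=4 -> value=13 (bin 1101); offset now 22 = byte 2 bit 6; 2 bits remain
Read 4: bits[22:23] width=1 -> value=0 (bin 0); offset now 23 = byte 2 bit 7; 1 bits remain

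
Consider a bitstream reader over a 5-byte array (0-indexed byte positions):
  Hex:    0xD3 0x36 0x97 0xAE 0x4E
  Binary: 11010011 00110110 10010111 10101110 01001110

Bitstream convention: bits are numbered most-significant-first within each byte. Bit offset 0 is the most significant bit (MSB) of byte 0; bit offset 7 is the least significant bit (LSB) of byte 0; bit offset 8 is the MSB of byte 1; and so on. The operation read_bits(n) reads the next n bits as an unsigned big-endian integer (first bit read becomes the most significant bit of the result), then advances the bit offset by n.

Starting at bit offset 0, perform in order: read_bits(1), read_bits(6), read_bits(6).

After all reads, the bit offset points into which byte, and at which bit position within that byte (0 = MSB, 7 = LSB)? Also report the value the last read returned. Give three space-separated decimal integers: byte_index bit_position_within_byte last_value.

Answer: 1 5 38

Derivation:
Read 1: bits[0:1] width=1 -> value=1 (bin 1); offset now 1 = byte 0 bit 1; 39 bits remain
Read 2: bits[1:7] width=6 -> value=41 (bin 101001); offset now 7 = byte 0 bit 7; 33 bits remain
Read 3: bits[7:13] width=6 -> value=38 (bin 100110); offset now 13 = byte 1 bit 5; 27 bits remain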